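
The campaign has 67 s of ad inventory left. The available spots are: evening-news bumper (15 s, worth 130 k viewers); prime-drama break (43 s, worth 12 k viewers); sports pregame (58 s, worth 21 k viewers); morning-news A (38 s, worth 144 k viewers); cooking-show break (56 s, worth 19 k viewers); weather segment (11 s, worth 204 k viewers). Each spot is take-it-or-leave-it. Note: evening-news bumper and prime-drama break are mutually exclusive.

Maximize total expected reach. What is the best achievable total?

Density check — weather segment 18.55, evening-news bumper 8.67, morning-news A 3.79, sports pregame 0.36 are the best per s.
Best packing: evening-news bumper + morning-news A + weather segment — 64 s, 478 total.
The closest alternative, morning-news A + weather segment, reaches only 348.

478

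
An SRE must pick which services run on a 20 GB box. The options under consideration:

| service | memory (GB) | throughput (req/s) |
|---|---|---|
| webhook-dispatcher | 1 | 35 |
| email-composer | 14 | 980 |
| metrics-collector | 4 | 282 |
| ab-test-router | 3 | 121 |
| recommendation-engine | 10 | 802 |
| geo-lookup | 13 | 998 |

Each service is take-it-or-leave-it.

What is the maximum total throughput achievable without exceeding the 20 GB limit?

1401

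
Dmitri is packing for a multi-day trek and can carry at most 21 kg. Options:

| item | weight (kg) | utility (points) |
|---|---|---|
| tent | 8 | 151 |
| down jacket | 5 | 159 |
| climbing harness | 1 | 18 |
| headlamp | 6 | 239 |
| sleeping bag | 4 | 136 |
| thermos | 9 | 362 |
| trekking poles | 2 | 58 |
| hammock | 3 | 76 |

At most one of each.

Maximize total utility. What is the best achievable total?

795

Ranking by ratio (utility/kg): thermos 40.22, headlamp 39.83, sleeping bag 34.00.
Taking headlamp + sleeping bag + thermos + trekking poles: 21 kg used, 795 in utility.
Nothing else within 21 kg beats 795.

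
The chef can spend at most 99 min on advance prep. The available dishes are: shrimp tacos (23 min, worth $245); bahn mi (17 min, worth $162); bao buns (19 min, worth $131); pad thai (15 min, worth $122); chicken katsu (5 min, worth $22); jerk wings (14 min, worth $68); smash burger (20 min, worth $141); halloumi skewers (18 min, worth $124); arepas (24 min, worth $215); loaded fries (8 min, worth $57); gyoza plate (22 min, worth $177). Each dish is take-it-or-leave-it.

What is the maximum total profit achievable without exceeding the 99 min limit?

885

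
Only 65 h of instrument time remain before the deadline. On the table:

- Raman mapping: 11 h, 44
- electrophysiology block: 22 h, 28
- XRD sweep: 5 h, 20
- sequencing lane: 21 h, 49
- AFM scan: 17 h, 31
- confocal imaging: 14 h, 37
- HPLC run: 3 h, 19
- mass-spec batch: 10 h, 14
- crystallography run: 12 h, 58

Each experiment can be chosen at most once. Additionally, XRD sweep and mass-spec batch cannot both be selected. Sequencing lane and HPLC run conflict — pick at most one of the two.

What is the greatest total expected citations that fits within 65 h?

The ratio ordering already packs tightly: Raman mapping + XRD sweep + AFM scan + confocal imaging + HPLC run + crystallography run, 62 h, 209.
The closest alternative, Raman mapping + XRD sweep + sequencing lane + confocal imaging + crystallography run, reaches only 208.

209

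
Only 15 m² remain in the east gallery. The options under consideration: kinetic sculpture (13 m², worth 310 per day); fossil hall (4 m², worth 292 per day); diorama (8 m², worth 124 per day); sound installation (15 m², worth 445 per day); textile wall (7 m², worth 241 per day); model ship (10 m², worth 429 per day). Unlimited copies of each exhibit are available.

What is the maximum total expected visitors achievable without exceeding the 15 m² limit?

Density check — fossil hall 73.00, model ship 42.90, textile wall 34.43 are the best per m².
Best packing: 3×fossil hall — 12 m², 876 total.
Every other selection either busts 15 m² or fails to beat 876.

876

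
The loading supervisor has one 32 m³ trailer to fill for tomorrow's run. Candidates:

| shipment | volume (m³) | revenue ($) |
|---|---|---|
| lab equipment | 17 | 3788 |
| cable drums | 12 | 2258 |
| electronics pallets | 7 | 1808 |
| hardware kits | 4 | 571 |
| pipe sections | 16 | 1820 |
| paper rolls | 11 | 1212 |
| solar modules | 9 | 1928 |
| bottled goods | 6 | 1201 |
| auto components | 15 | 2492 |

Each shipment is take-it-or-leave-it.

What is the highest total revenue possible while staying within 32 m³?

Taking the top-ratio shipments first gives lab equipment + electronics pallets + bottled goods for 6797 (30 m³).
The 7 m³ tied up in electronics pallets is better spent on solar modules — total rises to 6917 (32 m³).

6917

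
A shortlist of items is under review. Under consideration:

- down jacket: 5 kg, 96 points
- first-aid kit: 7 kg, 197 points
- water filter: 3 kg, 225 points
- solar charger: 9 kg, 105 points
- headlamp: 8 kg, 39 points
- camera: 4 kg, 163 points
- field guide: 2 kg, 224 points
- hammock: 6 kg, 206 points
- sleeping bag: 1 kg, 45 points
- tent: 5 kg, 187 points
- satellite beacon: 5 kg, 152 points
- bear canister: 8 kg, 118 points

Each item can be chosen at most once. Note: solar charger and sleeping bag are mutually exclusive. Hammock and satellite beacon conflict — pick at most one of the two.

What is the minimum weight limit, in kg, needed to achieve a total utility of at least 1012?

Need the lightest bundle worth ≥ 1012.
water filter + camera + field guide + hammock + sleeping bag + tent: 1050 utility at 21 kg.
Below 21 kg the best achievable stays under 1012.

21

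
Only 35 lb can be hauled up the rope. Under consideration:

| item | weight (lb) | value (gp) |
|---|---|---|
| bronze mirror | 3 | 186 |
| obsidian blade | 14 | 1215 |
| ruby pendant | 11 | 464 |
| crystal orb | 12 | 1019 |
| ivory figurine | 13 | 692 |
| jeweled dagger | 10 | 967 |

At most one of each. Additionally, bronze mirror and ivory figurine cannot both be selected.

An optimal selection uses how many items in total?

3

Optimal total is 2678.
One optimal bundle: crystal orb + ivory figurine + jeweled dagger (35 lb).
Any selection reaching 2678 contains exactly 3 items.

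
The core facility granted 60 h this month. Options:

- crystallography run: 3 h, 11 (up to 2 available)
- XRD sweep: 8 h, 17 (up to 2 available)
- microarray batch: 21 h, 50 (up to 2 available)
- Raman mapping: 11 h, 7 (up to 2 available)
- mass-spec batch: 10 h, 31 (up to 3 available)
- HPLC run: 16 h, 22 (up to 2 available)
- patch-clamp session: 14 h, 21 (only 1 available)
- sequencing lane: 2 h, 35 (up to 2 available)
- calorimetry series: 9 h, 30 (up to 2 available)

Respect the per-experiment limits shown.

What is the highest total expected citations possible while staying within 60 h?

245

Best packing: 2×crystallography run + 3×mass-spec batch + 2×sequencing lane + 2×calorimetry series — 58 h, 245 total.
The spare 2 h is too small for any remaining experiment, and no exchange beats 245.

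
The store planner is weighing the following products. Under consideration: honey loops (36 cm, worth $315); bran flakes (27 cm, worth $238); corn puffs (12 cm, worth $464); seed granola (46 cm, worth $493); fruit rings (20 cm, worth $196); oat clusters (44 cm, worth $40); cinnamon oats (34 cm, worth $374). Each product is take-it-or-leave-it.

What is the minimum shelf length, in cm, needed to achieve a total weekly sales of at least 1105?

78

Look for the lowest-shelf combination reaching 1105.
corn puffs + seed granola + fruit rings: 1153 weekly sales at 78 cm.
Below 78 cm the best achievable stays under 1105.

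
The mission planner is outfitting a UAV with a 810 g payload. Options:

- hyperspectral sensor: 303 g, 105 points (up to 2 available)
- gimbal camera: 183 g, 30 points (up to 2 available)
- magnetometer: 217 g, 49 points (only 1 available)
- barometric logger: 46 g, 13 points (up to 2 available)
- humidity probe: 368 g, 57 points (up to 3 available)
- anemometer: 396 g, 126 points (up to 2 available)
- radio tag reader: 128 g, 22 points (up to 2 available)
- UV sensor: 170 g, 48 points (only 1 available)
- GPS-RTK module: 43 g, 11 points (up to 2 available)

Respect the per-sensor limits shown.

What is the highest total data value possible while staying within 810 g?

258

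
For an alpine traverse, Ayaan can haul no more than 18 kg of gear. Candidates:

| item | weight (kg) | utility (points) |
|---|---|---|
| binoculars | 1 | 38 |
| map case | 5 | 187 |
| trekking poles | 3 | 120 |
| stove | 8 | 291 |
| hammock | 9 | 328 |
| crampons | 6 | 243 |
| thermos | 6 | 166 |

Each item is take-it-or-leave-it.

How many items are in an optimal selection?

The maximum utility within 18 kg is 692.
One optimal bundle: binoculars + trekking poles + stove + crampons (18 kg).
All optima have 4 items.

4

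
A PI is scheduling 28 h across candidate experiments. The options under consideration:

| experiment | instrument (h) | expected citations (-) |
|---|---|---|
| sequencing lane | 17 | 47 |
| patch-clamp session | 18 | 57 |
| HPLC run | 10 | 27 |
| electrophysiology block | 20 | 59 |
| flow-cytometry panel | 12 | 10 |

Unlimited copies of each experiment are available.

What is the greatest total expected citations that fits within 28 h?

Patch-clamp session + HPLC run uses 28 of the 28 h and totals 84.
That's the maximum — no swap from here does better than 84.

84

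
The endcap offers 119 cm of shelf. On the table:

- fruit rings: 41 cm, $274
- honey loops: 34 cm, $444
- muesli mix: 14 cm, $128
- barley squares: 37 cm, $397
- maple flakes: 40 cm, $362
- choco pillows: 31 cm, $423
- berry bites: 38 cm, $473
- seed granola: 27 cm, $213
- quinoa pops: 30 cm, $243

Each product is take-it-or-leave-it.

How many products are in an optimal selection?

The maximum weekly sales within 119 cm is 1468.
For example honey loops + muesli mix + choco pillows + berry bites achieves it, using 117 cm.
Any selection reaching 1468 contains exactly 4 products.

4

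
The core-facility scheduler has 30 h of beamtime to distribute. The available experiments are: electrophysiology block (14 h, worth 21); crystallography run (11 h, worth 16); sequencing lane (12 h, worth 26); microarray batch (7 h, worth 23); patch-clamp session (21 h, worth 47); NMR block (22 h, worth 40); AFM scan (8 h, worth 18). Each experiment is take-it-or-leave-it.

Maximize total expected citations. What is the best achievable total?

By expected citations per h: microarray batch 3.29, AFM scan 2.25, patch-clamp session 2.24 lead.
The ratio heuristic lands on sequencing lane + microarray batch + AFM scan (67) but leaves 3 h idle.
The 20 h tied up in sequencing lane and AFM scan is better spent on patch-clamp session — total rises to 70 (28 h).
The closest alternative, sequencing lane + microarray batch + AFM scan, reaches only 67.

70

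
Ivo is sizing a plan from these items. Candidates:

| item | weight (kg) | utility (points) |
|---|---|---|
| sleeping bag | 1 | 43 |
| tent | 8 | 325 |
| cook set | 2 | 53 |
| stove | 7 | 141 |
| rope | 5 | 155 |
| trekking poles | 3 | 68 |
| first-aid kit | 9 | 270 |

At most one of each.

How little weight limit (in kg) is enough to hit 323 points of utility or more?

Look for the lowest-weight combination reaching 323.
Taking tent gives 325 (≥ 323) for 8 kg.
No combination under 8 kg hits 323.

8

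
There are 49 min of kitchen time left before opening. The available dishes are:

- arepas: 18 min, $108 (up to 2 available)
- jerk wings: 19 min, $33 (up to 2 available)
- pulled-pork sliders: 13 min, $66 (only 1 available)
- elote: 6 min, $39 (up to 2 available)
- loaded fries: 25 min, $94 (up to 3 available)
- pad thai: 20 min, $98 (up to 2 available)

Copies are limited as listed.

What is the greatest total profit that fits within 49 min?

294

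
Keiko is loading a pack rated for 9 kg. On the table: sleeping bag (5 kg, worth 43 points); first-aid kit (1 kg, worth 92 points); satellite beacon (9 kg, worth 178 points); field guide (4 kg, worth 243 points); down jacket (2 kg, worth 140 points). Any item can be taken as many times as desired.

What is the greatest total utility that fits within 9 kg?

Best packing: 9×first-aid kit — 9 kg, 828 total.
No other feasible combination exceeds 828.

828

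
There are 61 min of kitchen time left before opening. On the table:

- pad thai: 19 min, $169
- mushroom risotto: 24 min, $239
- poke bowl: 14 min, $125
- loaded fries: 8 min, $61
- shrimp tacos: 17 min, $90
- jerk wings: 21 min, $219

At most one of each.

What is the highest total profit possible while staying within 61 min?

Mushroom risotto + poke bowl + jerk wings uses 59 of the 61 min and totals 583.
An exhaustive check of the 64 subsets confirms 583.

583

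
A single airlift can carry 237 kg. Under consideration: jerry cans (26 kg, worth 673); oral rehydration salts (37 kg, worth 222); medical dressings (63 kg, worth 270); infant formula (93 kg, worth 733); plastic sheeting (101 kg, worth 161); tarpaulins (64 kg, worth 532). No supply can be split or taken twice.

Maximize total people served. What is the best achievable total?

2160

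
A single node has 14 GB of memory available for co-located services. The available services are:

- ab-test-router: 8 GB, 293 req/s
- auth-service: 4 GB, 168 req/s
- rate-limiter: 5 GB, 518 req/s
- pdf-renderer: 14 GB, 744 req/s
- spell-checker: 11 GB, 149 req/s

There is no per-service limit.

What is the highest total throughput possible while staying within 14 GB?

1204

Best packing: auth-service + 2×rate-limiter — 14 GB, 1204 total.
Nothing else within 14 GB beats 1204.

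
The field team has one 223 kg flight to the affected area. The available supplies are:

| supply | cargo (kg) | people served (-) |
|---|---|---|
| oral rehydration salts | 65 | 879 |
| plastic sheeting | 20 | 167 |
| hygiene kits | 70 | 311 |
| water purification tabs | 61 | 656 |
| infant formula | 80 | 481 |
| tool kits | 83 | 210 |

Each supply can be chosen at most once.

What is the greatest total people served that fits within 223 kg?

Taking the top-ratio supplies first gives oral rehydration salts + plastic sheeting + hygiene kits + water purification tabs for 2013 (216 kg).
Replace plastic sheeting and hygiene kits with infant formula: the trade gains 3 net, giving 2016 at 206 kg.
Every other selection either busts 223 kg or fails to beat 2016.

2016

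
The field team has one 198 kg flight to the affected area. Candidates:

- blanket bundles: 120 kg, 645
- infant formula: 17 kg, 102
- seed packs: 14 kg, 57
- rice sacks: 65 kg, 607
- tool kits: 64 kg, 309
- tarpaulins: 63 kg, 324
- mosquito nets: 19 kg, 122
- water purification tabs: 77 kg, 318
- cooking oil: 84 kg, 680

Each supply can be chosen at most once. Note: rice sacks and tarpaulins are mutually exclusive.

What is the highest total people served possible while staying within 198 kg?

By people served per kg: rice sacks 9.34, cooking oil 8.10, mosquito nets 6.42 lead.
Infant formula + rice sacks + mosquito nets + cooking oil uses 185 of the 198 kg and totals 1511.

1511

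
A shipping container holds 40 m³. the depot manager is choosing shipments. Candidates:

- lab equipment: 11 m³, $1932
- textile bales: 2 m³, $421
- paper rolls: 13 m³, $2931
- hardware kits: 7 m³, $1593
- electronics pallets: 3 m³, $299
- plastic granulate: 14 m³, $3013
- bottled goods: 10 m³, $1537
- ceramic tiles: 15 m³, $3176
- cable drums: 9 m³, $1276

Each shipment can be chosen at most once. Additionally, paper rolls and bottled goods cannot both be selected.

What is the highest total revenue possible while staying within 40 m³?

By revenue per m³: hardware kits 227.57, paper rolls 225.46, plastic granulate 215.21 lead.
Greedy by ratio would take textile bales + paper rolls + hardware kits + electronics pallets + plastic granulate: 39 m³ used, total 8257.
The 14 m³ tied up in plastic granulate is better spent on ceramic tiles — total rises to 8420 (40 m³).
The closest alternative, lab equipment + textile bales + paper rolls + plastic granulate, reaches only 8297.

8420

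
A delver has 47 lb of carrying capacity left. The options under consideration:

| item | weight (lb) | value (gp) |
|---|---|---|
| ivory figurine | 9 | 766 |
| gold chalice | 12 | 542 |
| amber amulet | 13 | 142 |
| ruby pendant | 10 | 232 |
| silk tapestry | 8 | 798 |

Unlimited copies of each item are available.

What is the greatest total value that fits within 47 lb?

3990

Best packing: 5×silk tapestry — 40 lb, 3990 total.
The spare 7 lb is too small for any remaining item, and no exchange beats 3990.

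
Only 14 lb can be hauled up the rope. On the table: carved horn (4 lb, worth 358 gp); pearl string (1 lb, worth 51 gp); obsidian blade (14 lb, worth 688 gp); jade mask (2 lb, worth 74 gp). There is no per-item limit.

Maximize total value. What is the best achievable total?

1176

Density check — carved horn 89.50, pearl string 51.00, obsidian blade 49.14 are the best per lb.
Best packing: 3×carved horn + 2×pearl string — 14 lb, 1176 total.
Every other selection either busts 14 lb or fails to beat 1176.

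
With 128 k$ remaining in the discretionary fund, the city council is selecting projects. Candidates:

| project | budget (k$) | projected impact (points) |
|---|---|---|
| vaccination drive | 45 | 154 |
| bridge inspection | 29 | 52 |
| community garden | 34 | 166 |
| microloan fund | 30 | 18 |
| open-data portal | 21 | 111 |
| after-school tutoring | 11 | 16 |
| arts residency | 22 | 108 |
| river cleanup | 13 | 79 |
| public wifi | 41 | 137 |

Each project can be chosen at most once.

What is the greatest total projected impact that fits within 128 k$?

Ranking by ratio (projected impact/k$): river cleanup 6.08, open-data portal 5.29, arts residency 4.91, community garden 4.88.
Taking the top-ratio projects first gives bridge inspection + community garden + open-data portal + arts residency + river cleanup for 516 (119 k$).
The 42 k$ tied up in bridge inspection and river cleanup is better spent on vaccination drive — total rises to 539 (122 k$).
Nothing else within 128 k$ beats 539.

539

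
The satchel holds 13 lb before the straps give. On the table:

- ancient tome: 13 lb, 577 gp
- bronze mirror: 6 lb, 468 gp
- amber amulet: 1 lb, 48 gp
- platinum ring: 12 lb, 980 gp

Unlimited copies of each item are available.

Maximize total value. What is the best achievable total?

Density check — platinum ring 81.67, bronze mirror 78.00, amber amulet 48.00 are the best per lb.
Taking amber amulet + platinum ring: 13 lb used, 1028 in value.

1028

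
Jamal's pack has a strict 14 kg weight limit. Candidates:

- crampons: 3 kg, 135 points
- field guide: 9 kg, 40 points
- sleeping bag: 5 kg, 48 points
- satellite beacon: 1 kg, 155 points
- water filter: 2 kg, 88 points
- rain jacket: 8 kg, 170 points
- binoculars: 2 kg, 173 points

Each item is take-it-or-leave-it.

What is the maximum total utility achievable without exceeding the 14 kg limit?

633

By utility per kg: satellite beacon 155.00, binoculars 86.50, crampons 45.00 lead.
Taking the top-ratio items first gives crampons + sleeping bag + satellite beacon + water filter + binoculars for 599 (13 kg).
Dropping sleeping bag and water filter frees 7 kg; slotting in rain jacket (8 kg) lifts the total to 633 at 14 kg.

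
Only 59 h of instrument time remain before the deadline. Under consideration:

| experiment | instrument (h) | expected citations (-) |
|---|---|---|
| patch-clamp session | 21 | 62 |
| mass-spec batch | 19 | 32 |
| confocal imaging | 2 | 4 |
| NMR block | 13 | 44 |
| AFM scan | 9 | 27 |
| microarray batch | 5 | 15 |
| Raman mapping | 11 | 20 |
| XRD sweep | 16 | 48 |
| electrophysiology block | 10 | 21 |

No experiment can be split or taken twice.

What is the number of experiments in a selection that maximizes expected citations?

4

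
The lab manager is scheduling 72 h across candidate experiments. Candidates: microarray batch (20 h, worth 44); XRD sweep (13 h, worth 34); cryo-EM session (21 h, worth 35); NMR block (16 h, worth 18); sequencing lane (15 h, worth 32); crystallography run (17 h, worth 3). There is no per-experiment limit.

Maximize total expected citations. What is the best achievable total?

180

Density check — XRD sweep 2.62, microarray batch 2.20, sequencing lane 2.13, cryo-EM session 1.67 are the best per h.
Taking the top-ratio experiments first gives 5×XRD sweep for 170 (65 h).
Replace XRD sweep with microarray batch: the trade gains 10 net, giving 180 at 72 h.
No other feasible combination exceeds 180.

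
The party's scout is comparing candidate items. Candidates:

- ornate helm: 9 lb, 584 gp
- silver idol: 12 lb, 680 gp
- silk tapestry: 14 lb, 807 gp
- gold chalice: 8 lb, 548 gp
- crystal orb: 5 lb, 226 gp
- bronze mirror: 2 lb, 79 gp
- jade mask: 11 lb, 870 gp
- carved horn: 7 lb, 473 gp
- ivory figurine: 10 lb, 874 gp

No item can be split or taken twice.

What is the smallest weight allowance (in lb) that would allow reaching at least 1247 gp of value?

Need the lightest bundle worth ≥ 1247.
carved horn + ivory figurine reaches 1347 using 17 lb.
Any bundle with less than 17 lb falls short of 1247.

17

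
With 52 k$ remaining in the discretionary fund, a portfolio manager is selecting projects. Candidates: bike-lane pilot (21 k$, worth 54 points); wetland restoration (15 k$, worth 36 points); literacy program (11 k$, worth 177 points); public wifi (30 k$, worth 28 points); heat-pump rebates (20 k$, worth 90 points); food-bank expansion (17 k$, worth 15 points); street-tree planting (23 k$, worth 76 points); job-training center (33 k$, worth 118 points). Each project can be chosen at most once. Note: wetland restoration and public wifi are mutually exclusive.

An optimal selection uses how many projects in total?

3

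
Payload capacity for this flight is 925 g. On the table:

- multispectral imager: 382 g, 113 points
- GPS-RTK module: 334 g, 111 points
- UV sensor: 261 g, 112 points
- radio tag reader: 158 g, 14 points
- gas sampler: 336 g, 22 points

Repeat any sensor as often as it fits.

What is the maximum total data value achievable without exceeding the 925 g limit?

Filling by ratio: 3×UV sensor for 336, with 142 g left unused.
The 261 g tied up in UV sensor is better spent on multispectral imager — total rises to 337 (904 g).

337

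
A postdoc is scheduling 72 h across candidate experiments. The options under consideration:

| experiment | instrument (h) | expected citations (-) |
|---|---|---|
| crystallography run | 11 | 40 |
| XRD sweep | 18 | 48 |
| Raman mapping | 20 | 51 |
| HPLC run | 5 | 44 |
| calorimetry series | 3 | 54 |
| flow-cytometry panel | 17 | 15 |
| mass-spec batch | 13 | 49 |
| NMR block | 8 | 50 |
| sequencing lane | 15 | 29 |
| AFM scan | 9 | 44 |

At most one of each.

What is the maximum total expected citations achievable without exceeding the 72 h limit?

A density-first pass picks crystallography run + XRD sweep + HPLC run + calorimetry series + mass-spec batch + NMR block + AFM scan — 329 at 67 h.
Replace XRD sweep with Raman mapping: the trade gains 3 net, giving 332 at 69 h.
Next best is crystallography run + XRD sweep + HPLC run + calorimetry series + mass-spec batch + NMR block + AFM scan at 329 (67 h) — short by 3.

332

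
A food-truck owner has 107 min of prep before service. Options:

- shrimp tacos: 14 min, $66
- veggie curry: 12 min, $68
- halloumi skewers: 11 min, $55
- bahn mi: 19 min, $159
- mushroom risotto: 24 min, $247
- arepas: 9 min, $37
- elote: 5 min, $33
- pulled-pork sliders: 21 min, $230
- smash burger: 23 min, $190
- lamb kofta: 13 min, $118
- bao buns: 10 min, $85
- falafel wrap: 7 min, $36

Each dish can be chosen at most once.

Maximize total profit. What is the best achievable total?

980

A density-first pass picks veggie curry + bahn mi + mushroom risotto + elote + pulled-pork sliders + lamb kofta + bao buns — 940 at 104 min.
Using the slack differently, bahn mi + mushroom risotto + pulled-pork sliders + smash burger + lamb kofta + falafel wrap comes to 980 at 107 min.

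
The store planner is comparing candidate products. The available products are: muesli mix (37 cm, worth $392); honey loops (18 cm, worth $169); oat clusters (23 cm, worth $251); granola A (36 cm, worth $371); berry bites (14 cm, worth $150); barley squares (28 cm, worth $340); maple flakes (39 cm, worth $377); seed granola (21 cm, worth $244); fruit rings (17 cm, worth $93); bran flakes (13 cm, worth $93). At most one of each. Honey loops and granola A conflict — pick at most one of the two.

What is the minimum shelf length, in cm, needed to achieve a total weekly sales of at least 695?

63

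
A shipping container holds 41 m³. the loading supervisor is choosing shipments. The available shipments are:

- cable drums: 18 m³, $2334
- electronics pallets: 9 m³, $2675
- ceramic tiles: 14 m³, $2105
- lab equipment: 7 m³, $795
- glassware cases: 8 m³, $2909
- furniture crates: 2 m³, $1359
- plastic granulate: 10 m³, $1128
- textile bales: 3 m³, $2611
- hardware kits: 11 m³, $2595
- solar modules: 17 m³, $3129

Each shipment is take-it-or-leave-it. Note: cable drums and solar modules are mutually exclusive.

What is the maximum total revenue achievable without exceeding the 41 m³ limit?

By revenue per m³: textile bales 870.33, furniture crates 679.50, glassware cases 363.62 lead.
The ratio ordering already packs tightly: electronics pallets + lab equipment + glassware cases + furniture crates + textile bales + hardware kits, 40 m³, 12944.
Next best is electronics pallets + glassware cases + furniture crates + textile bales + solar modules at 12683 (39 m³) — short by 261.

12944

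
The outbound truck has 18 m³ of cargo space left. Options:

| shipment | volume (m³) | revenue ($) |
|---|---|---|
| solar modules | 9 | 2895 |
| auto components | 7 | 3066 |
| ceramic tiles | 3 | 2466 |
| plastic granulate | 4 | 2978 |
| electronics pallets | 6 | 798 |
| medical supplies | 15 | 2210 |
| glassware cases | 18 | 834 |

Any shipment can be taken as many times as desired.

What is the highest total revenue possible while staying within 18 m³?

6×ceramic tiles uses 18 of the 18 m³ and totals 14796.

14796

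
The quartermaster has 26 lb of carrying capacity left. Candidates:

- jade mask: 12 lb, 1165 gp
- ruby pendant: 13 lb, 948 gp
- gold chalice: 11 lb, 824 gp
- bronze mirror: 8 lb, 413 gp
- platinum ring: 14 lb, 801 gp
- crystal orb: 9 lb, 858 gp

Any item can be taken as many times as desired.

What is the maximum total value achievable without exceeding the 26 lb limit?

2×jade mask uses 24 of the 26 lb and totals 2330.

2330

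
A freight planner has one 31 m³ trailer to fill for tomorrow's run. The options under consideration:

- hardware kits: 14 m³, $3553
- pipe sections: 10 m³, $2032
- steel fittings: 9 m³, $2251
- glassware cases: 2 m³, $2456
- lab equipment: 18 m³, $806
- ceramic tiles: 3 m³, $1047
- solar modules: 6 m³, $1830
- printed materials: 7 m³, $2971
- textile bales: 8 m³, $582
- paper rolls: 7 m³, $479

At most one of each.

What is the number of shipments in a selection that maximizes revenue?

4

The maximum revenue within 31 m³ is 10810.
For example hardware kits + glassware cases + solar modules + printed materials achieves it, using 29 m³.
Any selection reaching 10810 contains exactly 4 shipments.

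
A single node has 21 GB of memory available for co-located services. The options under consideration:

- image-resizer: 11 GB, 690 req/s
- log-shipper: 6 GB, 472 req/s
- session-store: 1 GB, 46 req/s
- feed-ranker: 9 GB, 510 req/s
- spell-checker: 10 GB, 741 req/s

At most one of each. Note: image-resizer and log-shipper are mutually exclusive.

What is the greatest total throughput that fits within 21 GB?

1431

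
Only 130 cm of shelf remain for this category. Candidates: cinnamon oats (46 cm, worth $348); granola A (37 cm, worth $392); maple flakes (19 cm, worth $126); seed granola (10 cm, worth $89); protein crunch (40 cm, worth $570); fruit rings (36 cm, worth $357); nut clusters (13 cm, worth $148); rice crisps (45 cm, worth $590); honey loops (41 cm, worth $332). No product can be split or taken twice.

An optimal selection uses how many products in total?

3

The maximum weekly sales within 130 cm is 1552.
granola A + protein crunch + rice crisps hits 1552 at 122 cm.
Any selection reaching 1552 contains exactly 3 products.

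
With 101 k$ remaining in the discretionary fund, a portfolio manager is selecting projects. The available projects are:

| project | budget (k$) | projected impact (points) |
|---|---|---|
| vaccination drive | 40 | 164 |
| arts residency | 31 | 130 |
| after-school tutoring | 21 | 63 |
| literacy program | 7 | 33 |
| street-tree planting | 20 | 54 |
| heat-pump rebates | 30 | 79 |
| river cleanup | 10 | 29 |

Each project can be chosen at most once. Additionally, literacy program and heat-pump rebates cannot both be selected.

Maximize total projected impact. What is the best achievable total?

By projected impact per k$: literacy program 4.71, arts residency 4.19, vaccination drive 4.10, after-school tutoring 3.00 lead.
Best packing: vaccination drive + arts residency + after-school tutoring + literacy program — 99 k$, 390 total.
No other feasible combination exceeds 390.

390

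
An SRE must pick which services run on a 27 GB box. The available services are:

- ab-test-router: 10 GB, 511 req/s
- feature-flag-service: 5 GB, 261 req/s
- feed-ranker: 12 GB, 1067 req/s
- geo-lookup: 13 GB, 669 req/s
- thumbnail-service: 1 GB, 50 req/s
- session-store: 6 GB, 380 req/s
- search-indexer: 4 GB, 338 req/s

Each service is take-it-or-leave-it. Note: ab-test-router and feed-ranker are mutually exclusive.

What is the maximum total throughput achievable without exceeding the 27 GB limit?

Best packing: feature-flag-service + feed-ranker + session-store + search-indexer — 27 GB, 2046 total.

2046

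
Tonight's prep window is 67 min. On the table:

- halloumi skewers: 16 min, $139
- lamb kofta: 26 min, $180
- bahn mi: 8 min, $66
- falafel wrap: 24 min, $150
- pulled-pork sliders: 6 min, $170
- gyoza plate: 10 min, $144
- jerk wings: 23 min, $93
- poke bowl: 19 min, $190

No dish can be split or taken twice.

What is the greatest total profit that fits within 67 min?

By profit per min: pulled-pork sliders 28.33, gyoza plate 14.40, poke bowl 10.00, halloumi skewers 8.69 lead.
A density-first pass picks halloumi skewers + bahn mi + pulled-pork sliders + gyoza plate + poke bowl — 709 at 59 min.
Replace halloumi skewers with falafel wrap: the trade gains 11 net, giving 720 at 67 min.
The closest alternative, halloumi skewers + bahn mi + pulled-pork sliders + gyoza plate + poke bowl, reaches only 709.

720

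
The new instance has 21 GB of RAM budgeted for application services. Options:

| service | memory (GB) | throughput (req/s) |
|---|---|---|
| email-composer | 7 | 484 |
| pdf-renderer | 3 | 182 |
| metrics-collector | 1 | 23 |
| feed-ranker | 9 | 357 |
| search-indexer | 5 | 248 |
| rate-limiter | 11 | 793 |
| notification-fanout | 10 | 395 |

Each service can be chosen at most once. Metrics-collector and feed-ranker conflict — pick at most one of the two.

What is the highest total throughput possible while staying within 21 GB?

1459

By throughput per GB: rate-limiter 72.09, email-composer 69.14, pdf-renderer 60.67, search-indexer 49.60 lead.
Email-composer + pdf-renderer + rate-limiter uses 21 of the 21 GB and totals 1459.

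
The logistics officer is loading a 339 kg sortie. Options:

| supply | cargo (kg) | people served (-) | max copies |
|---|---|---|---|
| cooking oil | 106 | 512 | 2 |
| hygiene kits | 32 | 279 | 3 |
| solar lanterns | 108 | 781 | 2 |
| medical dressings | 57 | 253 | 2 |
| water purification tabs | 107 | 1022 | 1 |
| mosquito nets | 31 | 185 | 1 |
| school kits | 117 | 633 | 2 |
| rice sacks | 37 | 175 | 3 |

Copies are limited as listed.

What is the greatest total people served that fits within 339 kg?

2640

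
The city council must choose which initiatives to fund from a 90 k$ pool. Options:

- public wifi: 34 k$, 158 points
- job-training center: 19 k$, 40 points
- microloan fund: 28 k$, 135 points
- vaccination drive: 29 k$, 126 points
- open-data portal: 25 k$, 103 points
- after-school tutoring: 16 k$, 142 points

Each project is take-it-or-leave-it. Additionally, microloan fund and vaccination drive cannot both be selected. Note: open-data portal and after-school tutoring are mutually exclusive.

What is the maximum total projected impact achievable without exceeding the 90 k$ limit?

By projected impact per k$: after-school tutoring 8.88, microloan fund 4.82, public wifi 4.65, vaccination drive 4.34 lead.
Taking public wifi + microloan fund + after-school tutoring: 78 k$ used, 435 in projected impact.
Next best is public wifi + vaccination drive + after-school tutoring at 426 (79 k$) — short by 9.

435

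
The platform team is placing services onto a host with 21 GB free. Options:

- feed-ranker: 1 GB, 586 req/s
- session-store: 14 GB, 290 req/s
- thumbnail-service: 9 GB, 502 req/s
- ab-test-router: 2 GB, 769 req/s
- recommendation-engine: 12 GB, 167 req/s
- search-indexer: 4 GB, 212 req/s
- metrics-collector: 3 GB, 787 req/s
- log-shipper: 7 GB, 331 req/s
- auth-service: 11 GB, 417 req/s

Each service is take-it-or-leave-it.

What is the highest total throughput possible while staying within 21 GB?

2856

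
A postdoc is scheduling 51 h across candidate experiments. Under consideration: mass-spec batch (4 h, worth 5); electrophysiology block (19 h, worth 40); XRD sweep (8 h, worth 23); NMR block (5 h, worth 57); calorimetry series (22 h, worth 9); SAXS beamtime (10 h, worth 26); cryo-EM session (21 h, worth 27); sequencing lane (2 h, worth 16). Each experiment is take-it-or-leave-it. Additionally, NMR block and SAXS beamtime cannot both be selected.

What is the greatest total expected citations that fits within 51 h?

145

Best packing: mass-spec batch + electrophysiology block + NMR block + cryo-EM session + sequencing lane — 51 h, 145 total.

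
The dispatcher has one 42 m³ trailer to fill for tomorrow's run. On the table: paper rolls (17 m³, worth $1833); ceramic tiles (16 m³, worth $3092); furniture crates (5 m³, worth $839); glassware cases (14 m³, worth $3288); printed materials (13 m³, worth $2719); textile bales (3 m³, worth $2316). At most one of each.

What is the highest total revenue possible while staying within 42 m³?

The ratio heuristic lands on furniture crates + glassware cases + printed materials + textile bales (9162) but leaves 7 m³ idle.
The 13 m³ tied up in printed materials is better spent on ceramic tiles — total rises to 9535 (38 m³).
Next best is furniture crates + glassware cases + printed materials + textile bales at 9162 (35 m³) — short by 373.

9535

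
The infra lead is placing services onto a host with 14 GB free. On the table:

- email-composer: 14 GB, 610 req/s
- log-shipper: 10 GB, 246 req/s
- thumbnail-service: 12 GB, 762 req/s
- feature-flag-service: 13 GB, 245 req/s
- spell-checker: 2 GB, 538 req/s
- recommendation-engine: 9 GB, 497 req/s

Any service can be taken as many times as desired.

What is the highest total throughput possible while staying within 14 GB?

By throughput per GB: spell-checker 269.00, thumbnail-service 63.50, recommendation-engine 55.22 lead.
7×spell-checker uses 14 of the 14 GB and totals 3766.

3766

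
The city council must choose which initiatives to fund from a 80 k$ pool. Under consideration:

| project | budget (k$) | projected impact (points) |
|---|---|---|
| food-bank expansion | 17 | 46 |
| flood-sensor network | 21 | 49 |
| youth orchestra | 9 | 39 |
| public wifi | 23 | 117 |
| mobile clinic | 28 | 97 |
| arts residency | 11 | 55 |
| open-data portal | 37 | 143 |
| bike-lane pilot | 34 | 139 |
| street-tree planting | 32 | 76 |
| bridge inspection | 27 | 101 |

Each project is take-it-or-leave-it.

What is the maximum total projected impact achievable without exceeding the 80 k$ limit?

Ranking by ratio (projected impact/k$): public wifi 5.09, arts residency 5.00, youth orchestra 4.33, bike-lane pilot 4.09.
Taking the top-ratio projects first gives youth orchestra + public wifi + arts residency + bike-lane pilot for 350 (77 k$).
Dropping bike-lane pilot frees 34 k$; slotting in open-data portal (37 k$) lifts the total to 354 at 80 k$.
Every other selection either busts 80 k$ or fails to beat 354.

354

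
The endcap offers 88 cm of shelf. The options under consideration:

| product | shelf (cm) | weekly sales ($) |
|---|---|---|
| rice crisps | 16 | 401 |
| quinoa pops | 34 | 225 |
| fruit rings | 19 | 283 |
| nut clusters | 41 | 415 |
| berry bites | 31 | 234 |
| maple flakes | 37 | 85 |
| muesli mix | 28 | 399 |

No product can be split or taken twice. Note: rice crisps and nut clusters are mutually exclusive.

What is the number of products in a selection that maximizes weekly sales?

3

Optimal total is 1097.
For example fruit rings + nut clusters + muesli mix achieves it, using 88 cm.
Every optimal selection uses 3 products.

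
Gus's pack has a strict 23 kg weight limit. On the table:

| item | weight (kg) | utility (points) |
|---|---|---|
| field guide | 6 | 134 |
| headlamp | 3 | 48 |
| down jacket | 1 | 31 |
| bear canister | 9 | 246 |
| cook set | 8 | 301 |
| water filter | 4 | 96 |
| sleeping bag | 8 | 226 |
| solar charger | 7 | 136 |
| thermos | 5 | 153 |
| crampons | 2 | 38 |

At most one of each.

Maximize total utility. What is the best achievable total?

The ratio heuristic lands on down jacket + cook set + sleeping bag + thermos (711) but leaves 1 kg idle.
Dropping sleeping bag frees 8 kg; slotting in bear canister (9 kg) lifts the total to 731 at 23 kg.
Next best is cook set + sleeping bag + thermos + crampons at 718 (23 kg) — short by 13.

731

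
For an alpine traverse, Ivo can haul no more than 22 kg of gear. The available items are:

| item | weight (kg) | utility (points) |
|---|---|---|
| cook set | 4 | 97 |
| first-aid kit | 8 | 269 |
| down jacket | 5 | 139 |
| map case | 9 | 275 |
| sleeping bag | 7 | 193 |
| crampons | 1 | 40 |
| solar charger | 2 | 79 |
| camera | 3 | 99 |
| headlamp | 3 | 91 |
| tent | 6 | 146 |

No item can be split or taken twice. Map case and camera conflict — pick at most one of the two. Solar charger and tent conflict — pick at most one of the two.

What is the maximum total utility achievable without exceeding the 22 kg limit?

717

Taking first-aid kit + down jacket + crampons + solar charger + camera + headlamp: 22 kg used, 717 in utility.
Every other selection either busts 22 kg or breaks a pairing rule or fails to beat 717.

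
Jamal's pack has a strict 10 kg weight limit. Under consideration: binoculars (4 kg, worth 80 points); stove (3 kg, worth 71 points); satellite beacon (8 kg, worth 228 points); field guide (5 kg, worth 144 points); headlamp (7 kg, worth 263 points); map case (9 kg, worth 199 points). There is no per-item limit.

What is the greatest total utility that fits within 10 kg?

334

Stove + headlamp uses 10 of the 10 kg and totals 334.
Every other selection either busts 10 kg or fails to beat 334.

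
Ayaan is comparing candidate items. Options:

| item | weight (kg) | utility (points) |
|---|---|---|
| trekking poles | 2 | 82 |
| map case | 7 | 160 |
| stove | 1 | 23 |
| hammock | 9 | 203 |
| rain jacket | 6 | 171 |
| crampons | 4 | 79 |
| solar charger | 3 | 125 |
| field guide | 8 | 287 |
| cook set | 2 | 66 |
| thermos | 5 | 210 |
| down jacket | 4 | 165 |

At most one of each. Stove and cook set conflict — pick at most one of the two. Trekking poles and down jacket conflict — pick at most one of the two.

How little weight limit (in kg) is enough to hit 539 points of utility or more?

14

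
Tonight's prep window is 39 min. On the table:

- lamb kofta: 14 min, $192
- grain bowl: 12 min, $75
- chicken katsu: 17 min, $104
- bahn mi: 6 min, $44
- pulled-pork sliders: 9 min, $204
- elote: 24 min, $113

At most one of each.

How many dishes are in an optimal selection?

Optimal total is 471.
One optimal bundle: lamb kofta + grain bowl + pulled-pork sliders (35 min).
Any selection reaching 471 contains exactly 3 dishes.

3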